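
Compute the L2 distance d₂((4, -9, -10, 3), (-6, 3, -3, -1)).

√(Σ(x_i - y_i)²) = √((4 - (-6))² + (-9 - 3)² + (-10 - (-3))² + (3 - (-1))²)
= √(10² + (-12)² + (-7)² + 4²) = √(100 + 144 + 49 + 16) = √309 ≈ 17.5784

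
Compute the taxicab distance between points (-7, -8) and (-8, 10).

Σ|x_i - y_i| = |-7 - (-8)| + |-8 - 10| = 1 + 18 = 19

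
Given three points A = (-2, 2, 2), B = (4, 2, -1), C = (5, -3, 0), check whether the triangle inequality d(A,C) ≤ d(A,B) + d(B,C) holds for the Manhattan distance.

d(A,B) = 6 + 0 + 3 = 9, d(B,C) = 1 + 5 + 1 = 7, d(A,C) = 7 + 5 + 2 = 14.
d(A,C) = 14 ≤ 9 + 7 = 16. Triangle inequality is satisfied.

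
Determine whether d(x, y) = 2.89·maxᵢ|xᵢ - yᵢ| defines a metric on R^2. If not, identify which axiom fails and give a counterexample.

Yes. The L∞ (Chebyshev) norm induces a metric on R^2, and multiplying a metric by a positive constant 2.89 > 0 preserves all four axioms: non-negativity (2.89·||x-y|| ≥ 0), identity (2.89·||x-y|| = 0 ⟺ ||x-y|| = 0 ⟺ x = y), symmetry (||x-y|| = ||y-x||), and the triangle inequality (2.89·||x-z|| ≤ 2.89·||x-y|| + 2.89·||y-z||). So d is a metric.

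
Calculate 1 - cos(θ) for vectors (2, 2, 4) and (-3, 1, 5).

With u = (2, 2, 4), v = (-3, 1, 5):
u·v = 2·(-3) + 2·1 + 4·5 = (-6) + 2 + 20 = 16.
|u| = √(2² + 2² + 4²) = √24, |v| = √((-3)² + 1² + 5²) = √35, so |u||v| = √(24·35) = √840.
cos θ = (u·v)/(|u||v|) = 16/√840 ≈ 0.5521
Cosine distance = 1 - cos θ ≈ 1 - 0.5521 = 0.4479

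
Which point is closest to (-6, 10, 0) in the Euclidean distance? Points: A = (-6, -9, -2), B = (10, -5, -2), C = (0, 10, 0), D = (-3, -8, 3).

Distances: d(A) ≈ 19.105, d(B) ≈ 22.0227, d(C) = 6, d(D) ≈ 18.4932. Nearest: C = (0, 10, 0) with distance 6.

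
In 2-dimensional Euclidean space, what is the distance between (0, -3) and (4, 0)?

√(Σ(x_i - y_i)²) = √((0 - 4)² + (-3 - 0)²)
= √((-4)² + (-3)²) = √(16 + 9) = √25 = 5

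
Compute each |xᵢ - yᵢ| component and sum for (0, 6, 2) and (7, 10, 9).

Σ|x_i - y_i| = |0 - 7| + |6 - 10| + |2 - 9| = 7 + 4 + 7 = 18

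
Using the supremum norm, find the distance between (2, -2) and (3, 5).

max(|x_i - y_i|) = max(|2 - 3|, |-2 - 5|) = max(1, 7) = 7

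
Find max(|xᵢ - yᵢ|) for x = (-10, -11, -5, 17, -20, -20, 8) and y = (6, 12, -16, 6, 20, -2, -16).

max(|x_i - y_i|) = max(|-10 - 6|, |-11 - 12|, |-5 - (-16)|, |17 - 6|, |-20 - 20|, |-20 - (-2)|, |8 - (-16)|) = max(16, 23, 11, 11, 40, 18, 24) = 40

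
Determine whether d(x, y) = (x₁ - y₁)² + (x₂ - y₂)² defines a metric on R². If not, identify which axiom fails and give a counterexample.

No. The squared Euclidean distance fails the triangle inequality. Counterexample: x = (0, 0), y = (2, 3), z = (4, 6). d(x,z) = 4² + 6² = 52, but d(x,y) + d(y,z) = (2² + 3²) + (2² + 3²) = 13 + 13 = 26. Since 52 > 26, the triangle inequality is violated. (Note: √d, the ordinary Euclidean distance, IS a metric.)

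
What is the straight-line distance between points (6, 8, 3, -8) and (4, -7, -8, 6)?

√(Σ(x_i - y_i)²) = √((6 - 4)² + (8 - (-7))² + (3 - (-8))² + (-8 - 6)²)
= √(2² + 15² + 11² + (-14)²) = √(4 + 225 + 121 + 196) = √546 ≈ 23.3666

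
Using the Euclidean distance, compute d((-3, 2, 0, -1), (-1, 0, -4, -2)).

(Σ|x_i - y_i|^2)^(1/2) = (|-3 - (-1)|^2 + |2 - 0|^2 + |0 - (-4)|^2 + |-1 - (-2)|^2)^(1/2)
= (2^2 + 2^2 + 4^2 + 1^2)^(1/2) = (4 + 4 + 16 + 1)^(1/2) = (25)^(1/2) = 5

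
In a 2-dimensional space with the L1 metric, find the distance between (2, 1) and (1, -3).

Σ|x_i - y_i| = |2 - 1| + |1 - (-3)| = 1 + 4 = 5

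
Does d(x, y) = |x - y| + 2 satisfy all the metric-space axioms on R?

No. d fails identity of indiscernibles (specifically d(x,x) = 0): d(7, 7) = |7 - 7| + 2 = 0 + 2 = 2 ≠ 0.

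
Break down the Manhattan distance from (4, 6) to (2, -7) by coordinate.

Σ|x_i - y_i| = |4 - 2| + |6 - (-7)| = 2 + 13 = 15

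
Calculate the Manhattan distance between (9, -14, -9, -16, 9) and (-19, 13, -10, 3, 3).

Σ|x_i - y_i| = |9 - (-19)| + |-14 - 13| + |-9 - (-10)| + |-16 - 3| + |9 - 3| = 28 + 27 + 1 + 19 + 6 = 81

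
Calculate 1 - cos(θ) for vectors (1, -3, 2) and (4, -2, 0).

With u = (1, -3, 2), v = (4, -2, 0):
u·v = 1·4 + (-3)·(-2) + 2·0 = 4 + 6 + 0 = 10.
|u| = √(1² + (-3)² + 2²) = √14, |v| = √(4² + (-2)² + 0²) = √20, so |u||v| = √(14·20) = √280.
cos θ = (u·v)/(|u||v|) = 10/√280 ≈ 0.5976
Cosine distance = 1 - cos θ ≈ 1 - 0.5976 = 0.4024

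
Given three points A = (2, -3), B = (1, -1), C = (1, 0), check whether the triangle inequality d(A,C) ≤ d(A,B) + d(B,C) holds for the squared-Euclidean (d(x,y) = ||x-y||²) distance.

d(A,B) = 1² + 2² = 5, d(B,C) = 0² + 1² = 1, d(A,C) = 1² + 3² = 10.
d(A,C) = 10 > 5 + 1 = 6. Triangle inequality is VIOLATED. (Squared-Euclidean is not a metric — this is a counterexample.)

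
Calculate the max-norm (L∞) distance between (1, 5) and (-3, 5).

max(|x_i - y_i|) = max(|1 - (-3)|, |5 - 5|) = max(4, 0) = 4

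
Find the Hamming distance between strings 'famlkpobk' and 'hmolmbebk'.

Differing positions: 1, 2, 3, 5, 6, 7. Hamming distance = 6.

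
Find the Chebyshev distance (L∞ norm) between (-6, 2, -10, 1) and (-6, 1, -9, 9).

max(|x_i - y_i|) = max(|-6 - (-6)|, |2 - 1|, |-10 - (-9)|, |1 - 9|) = max(0, 1, 1, 8) = 8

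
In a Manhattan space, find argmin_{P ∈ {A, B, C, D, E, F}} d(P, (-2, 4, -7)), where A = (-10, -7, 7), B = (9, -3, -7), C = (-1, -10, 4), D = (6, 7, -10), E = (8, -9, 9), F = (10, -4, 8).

Distances: d(A) = 33, d(B) = 18, d(C) = 26, d(D) = 14, d(E) = 39, d(F) = 35. Nearest: D = (6, 7, -10) with distance 14.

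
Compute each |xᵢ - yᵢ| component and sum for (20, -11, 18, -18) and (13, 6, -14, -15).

Σ|x_i - y_i| = |20 - 13| + |-11 - 6| + |18 - (-14)| + |-18 - (-15)| = 7 + 17 + 32 + 3 = 59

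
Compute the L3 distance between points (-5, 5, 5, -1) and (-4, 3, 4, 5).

(Σ|x_i - y_i|^3)^(1/3) = (|-5 - (-4)|^3 + |5 - 3|^3 + |5 - 4|^3 + |-1 - 5|^3)^(1/3)
= (1^3 + 2^3 + 1^3 + 6^3)^(1/3) = (1 + 8 + 1 + 216)^(1/3) = (226)^(1/3) ≈ 6.0912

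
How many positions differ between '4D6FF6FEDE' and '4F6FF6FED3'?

Differing positions: 2, 10. Hamming distance = 2.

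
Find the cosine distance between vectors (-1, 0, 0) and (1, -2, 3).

With u = (-1, 0, 0), v = (1, -2, 3):
u·v = (-1)·1 + 0·(-2) + 0·3 = (-1) + 0 + 0 = -1.
|u| = √((-1)² + 0² + 0²) = √1, |v| = √(1² + (-2)² + 3²) = √14, so |u||v| = √(1·14) = √14.
cos θ = (u·v)/(|u||v|) = -1/√14 ≈ -0.2673
Cosine distance = 1 - cos θ ≈ 1 - (-0.2673) = 1.2673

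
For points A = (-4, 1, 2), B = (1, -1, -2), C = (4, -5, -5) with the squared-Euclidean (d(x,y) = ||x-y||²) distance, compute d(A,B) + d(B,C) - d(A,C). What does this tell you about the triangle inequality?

d(A,B) = 5² + 2² + 4² = 45, d(B,C) = 3² + 4² + 3² = 34, d(A,C) = 8² + 6² + 7² = 149.
d(A,B) + d(B,C) - d(A,C) = 45 + 34 - 149 = 79 - 149 = -70. This is < 0, so the triangle inequality FAILS for these points (squared-Euclidean is not a metric).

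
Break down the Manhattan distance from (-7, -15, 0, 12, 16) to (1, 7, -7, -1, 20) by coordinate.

Σ|x_i - y_i| = |-7 - 1| + |-15 - 7| + |0 - (-7)| + |12 - (-1)| + |16 - 20| = 8 + 22 + 7 + 13 + 4 = 54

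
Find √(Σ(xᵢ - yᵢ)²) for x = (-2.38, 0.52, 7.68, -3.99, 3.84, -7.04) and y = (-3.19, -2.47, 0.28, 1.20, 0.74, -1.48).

√(Σ(x_i - y_i)²) = √((-2.38 - (-3.19))² + (0.52 - (-2.47))² + (7.68 - 0.28)² + (-3.99 - 1.2)² + (3.84 - 0.74)² + (-7.04 - (-1.48))²)
= √(0.81² + 2.99² + 7.4² + (-5.19)² + 3.1² + (-5.56)²) = √(0.6561 + 8.9401 + 54.76 + 26.9361 + 9.61 + 30.9136) = √131.8159 ≈ 11.4811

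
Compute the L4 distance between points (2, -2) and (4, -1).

(Σ|x_i - y_i|^4)^(1/4) = (|2 - 4|^4 + |-2 - (-1)|^4)^(1/4)
= (2^4 + 1^4)^(1/4) = (16 + 1)^(1/4) = (17)^(1/4) ≈ 2.0305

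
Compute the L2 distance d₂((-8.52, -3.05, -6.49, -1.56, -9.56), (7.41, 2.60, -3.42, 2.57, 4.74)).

√(Σ(x_i - y_i)²) = √((-8.52 - 7.41)² + (-3.05 - 2.6)² + (-6.49 - (-3.42))² + (-1.56 - 2.57)² + (-9.56 - 4.74)²)
= √((-15.93)² + (-5.65)² + (-3.07)² + (-4.13)² + (-14.3)²) = √(253.7649 + 31.9225 + 9.4249 + 17.0569 + 204.49) = √516.6592 ≈ 22.7301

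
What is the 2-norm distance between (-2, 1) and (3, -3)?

(Σ|x_i - y_i|^2)^(1/2) = (|-2 - 3|^2 + |1 - (-3)|^2)^(1/2)
= (5^2 + 4^2)^(1/2) = (25 + 16)^(1/2) = (41)^(1/2) ≈ 6.4031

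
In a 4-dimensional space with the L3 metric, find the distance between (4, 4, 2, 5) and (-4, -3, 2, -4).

(Σ|x_i - y_i|^3)^(1/3) = (|4 - (-4)|^3 + |4 - (-3)|^3 + |2 - 2|^3 + |5 - (-4)|^3)^(1/3)
= (8^3 + 7^3 + 0^3 + 9^3)^(1/3) = (512 + 343 + 0 + 729)^(1/3) = (1584)^(1/3) ≈ 11.657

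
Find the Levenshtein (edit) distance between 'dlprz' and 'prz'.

Let D[i][j] be the edit distance between the first i characters of 'dlprz' and the first j characters of 'prz', with D[i][0] = i, D[0][j] = j, and D[i][j] = D[i-1][j-1] if the characters match, else 1 + min(D[i-1][j], D[i][j-1], D[i-1][j-1]). Filling the table (rows: prefixes of 'dlprz', columns: prefixes of 'prz'):
     ε  p  r  z
  ε  0  1  2  3
  d  1  1  2  3
  l  2  2  2  3
  p  3  2  3  3
  r  4  3  2  3
  z  5  4  3  2
The bottom-right entry gives D[5][3] = 2, so no sequence of fewer than 2 edits works. Backtracking through the table gives one optimal edit sequence (2 edits):
  dlprz → lprz (del d @1)
  lprz → prz (del l @1)
Edit distance = 2.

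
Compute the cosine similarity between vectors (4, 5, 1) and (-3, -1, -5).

With u = (4, 5, 1), v = (-3, -1, -5):
u·v = 4·(-3) + 5·(-1) + 1·(-5) = (-12) + (-5) + (-5) = -22.
|u| = √(4² + 5² + 1²) = √42, |v| = √((-3)² + (-1)² + (-5)²) = √35, so |u||v| = √(42·35) = √1470.
cos θ = (u·v)/(|u||v|) = -22/√1470 ≈ -0.5738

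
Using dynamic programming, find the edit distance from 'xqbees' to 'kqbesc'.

Let D[i][j] be the edit distance between the first i characters of 'xqbees' and the first j characters of 'kqbesc', with D[i][0] = i, D[0][j] = j, and D[i][j] = D[i-1][j-1] if the characters match, else 1 + min(D[i-1][j], D[i][j-1], D[i-1][j-1]). Filling the table (rows: prefixes of 'xqbees', columns: prefixes of 'kqbesc'):
     ε  k  q  b  e  s  c
  ε  0  1  2  3  4  5  6
  x  1  1  2  3  4  5  6
  q  2  2  1  2  3  4  5
  b  3  3  2  1  2  3  4
  e  4  4  3  2  1  2  3
  e  5  5  4  3  2  2  3
  s  6  6  5  4  3  2  3
The bottom-right entry gives D[6][6] = 3, so no sequence of fewer than 3 edits works. Backtracking through the table gives one optimal edit sequence (3 edits):
  xqbees → kqbees (sub x→k @1)
  kqbees → kqbess (sub e→s @5)
  kqbess → kqbesc (sub s→c @6)
Edit distance = 3.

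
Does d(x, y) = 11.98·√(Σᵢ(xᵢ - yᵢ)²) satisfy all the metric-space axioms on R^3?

Yes. The L2 (Euclidean) norm induces a metric on R^3, and multiplying a metric by a positive constant 11.98 > 0 preserves all four axioms: non-negativity (11.98·||x-y|| ≥ 0), identity (11.98·||x-y|| = 0 ⟺ ||x-y|| = 0 ⟺ x = y), symmetry (||x-y|| = ||y-x||), and the triangle inequality (11.98·||x-z|| ≤ 11.98·||x-y|| + 11.98·||y-z||). So d is a metric.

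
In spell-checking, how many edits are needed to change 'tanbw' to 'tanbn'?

Let D[i][j] be the edit distance between the first i characters of 'tanbw' and the first j characters of 'tanbn', with D[i][0] = i, D[0][j] = j, and D[i][j] = D[i-1][j-1] if the characters match, else 1 + min(D[i-1][j], D[i][j-1], D[i-1][j-1]). Filling the table (rows: prefixes of 'tanbw', columns: prefixes of 'tanbn'):
     ε  t  a  n  b  n
  ε  0  1  2  3  4  5
  t  1  0  1  2  3  4
  a  2  1  0  1  2  3
  n  3  2  1  0  1  2
  b  4  3  2  1  0  1
  w  5  4  3  2  1  1
The bottom-right entry gives D[5][5] = 1, so no sequence of fewer than 1 edit works. Backtracking through the table gives one optimal edit sequence (1 edit):
  tanbw → tanbn (sub w→n @5)
Edit distance = 1.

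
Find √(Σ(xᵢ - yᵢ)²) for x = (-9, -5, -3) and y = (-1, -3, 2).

√(Σ(x_i - y_i)²) = √((-9 - (-1))² + (-5 - (-3))² + (-3 - 2)²)
= √((-8)² + (-2)² + (-5)²) = √(64 + 4 + 25) = √93 ≈ 9.6437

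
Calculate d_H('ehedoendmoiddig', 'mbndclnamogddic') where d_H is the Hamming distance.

Differing positions: 1, 2, 3, 5, 6, 8, 11, 15. Hamming distance = 8.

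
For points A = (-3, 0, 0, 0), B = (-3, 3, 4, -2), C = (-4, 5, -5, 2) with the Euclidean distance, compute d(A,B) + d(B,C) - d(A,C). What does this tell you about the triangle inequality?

d(A,B) = √(0² + 3² + 4² + 2²) = √29 ≈ 5.3852, d(B,C) = √(1² + 2² + 9² + 4²) = √102 ≈ 10.0995, d(A,C) = √(1² + 5² + 5² + 2²) = √55 ≈ 7.4162.
d(A,B) + d(B,C) - d(A,C) = 5.3852 + 10.0995 - 7.4162 = 15.4847 - 7.4162 = 8.0685 (to 4 decimal places). This is ≥ 0, so the triangle inequality holds for these points.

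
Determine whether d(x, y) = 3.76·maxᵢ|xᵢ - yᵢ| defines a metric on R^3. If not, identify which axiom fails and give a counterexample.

Yes. The L∞ (Chebyshev) norm induces a metric on R^3, and multiplying a metric by a positive constant 3.76 > 0 preserves all four axioms: non-negativity (3.76·||x-y|| ≥ 0), identity (3.76·||x-y|| = 0 ⟺ ||x-y|| = 0 ⟺ x = y), symmetry (||x-y|| = ||y-x||), and the triangle inequality (3.76·||x-z|| ≤ 3.76·||x-y|| + 3.76·||y-z||). So d is a metric.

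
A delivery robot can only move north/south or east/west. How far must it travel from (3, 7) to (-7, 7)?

Σ|x_i - y_i| = |3 - (-7)| + |7 - 7| = 10 + 0 = 10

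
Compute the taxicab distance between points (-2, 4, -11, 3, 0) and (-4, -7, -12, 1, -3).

Σ|x_i - y_i| = |-2 - (-4)| + |4 - (-7)| + |-11 - (-12)| + |3 - 1| + |0 - (-3)| = 2 + 11 + 1 + 2 + 3 = 19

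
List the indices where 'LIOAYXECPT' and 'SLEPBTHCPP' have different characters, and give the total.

Differing positions: 1, 2, 3, 4, 5, 6, 7, 10. Hamming distance = 8.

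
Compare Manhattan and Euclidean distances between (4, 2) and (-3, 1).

L1 = |4 - (-3)| + |2 - 1| = 7 + 1 = 8
L2 = √(7² + 1²) = √50 ≈ 7.0711
L1 ≥ L2 always (equality iff movement is along one axis); L1 > L2 here.
Ratio L1/L2 = 8/√50 ≈ 1.1314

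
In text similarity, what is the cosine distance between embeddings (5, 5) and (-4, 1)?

With u = (5, 5), v = (-4, 1):
u·v = 5·(-4) + 5·1 = (-20) + 5 = -15.
|u| = √(5² + 5²) = √50, |v| = √((-4)² + 1²) = √17, so |u||v| = √(50·17) = √850.
cos θ = (u·v)/(|u||v|) = -15/√850 ≈ -0.5145
Cosine distance = 1 - cos θ ≈ 1 - (-0.5145) = 1.5145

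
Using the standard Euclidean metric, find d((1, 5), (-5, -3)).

√(Σ(x_i - y_i)²) = √((1 - (-5))² + (5 - (-3))²)
= √(6² + 8²) = √(36 + 64) = √100 = 10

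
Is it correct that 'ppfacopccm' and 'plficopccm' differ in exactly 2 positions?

Differing positions: 2, 4. Hamming distance = 2, so the claim is true.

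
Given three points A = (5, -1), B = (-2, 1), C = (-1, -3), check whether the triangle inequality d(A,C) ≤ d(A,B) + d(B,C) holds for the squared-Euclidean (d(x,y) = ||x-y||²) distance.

d(A,B) = 7² + 2² = 53, d(B,C) = 1² + 4² = 17, d(A,C) = 6² + 2² = 40.
d(A,C) = 40 ≤ 53 + 17 = 70. Triangle inequality is satisfied.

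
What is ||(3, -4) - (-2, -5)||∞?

max(|x_i - y_i|) = max(|3 - (-2)|, |-4 - (-5)|) = max(5, 1) = 5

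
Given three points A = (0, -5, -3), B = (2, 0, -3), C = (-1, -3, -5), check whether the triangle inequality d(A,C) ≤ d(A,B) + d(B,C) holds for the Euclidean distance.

d(A,B) = √(2² + 5² + 0²) = √29 ≈ 5.3852, d(B,C) = √(3² + 3² + 2²) = √22 ≈ 4.6904, d(A,C) = √(1² + 2² + 2²) = √9 = 3.
d(A,C) = 3 ≤ 5.3852 + 4.6904 = 10.0756. Triangle inequality is satisfied.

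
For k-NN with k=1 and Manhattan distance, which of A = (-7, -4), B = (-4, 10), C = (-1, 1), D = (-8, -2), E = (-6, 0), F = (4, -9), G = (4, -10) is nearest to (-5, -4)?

Distances: d(A) = 2, d(B) = 15, d(C) = 9, d(D) = 5, d(E) = 5, d(F) = 14, d(G) = 15. Nearest: A = (-7, -4) with distance 2.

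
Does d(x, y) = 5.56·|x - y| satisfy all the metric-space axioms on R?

Yes. Since |x - y| is a metric on R and 5.56 > 0, the positive scalar multiple 5.56·|x - y| is also a metric: scaling by a positive constant preserves non-negativity, identity (d=0 ⟺ |x-y|=0 ⟺ x=y), symmetry, and the triangle inequality.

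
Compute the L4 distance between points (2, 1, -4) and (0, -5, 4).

(Σ|x_i - y_i|^4)^(1/4) = (|2 - 0|^4 + |1 - (-5)|^4 + |-4 - 4|^4)^(1/4)
= (2^4 + 6^4 + 8^4)^(1/4) = (16 + 1296 + 4096)^(1/4) = (5408)^(1/4) ≈ 8.5755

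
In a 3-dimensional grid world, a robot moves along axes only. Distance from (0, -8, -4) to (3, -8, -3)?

Σ|x_i - y_i| = |0 - 3| + |-8 - (-8)| + |-4 - (-3)| = 3 + 0 + 1 = 4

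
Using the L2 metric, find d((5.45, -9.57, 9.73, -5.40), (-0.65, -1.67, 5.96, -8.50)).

√(Σ(x_i - y_i)²) = √((5.45 - (-0.65))² + (-9.57 - (-1.67))² + (9.73 - 5.96)² + (-5.4 - (-8.5))²)
= √(6.1² + (-7.9)² + 3.77² + 3.1²) = √(37.21 + 62.41 + 14.2129 + 9.61) = √123.4429 ≈ 11.1105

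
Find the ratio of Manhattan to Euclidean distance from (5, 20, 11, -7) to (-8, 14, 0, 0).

L1 = |5 - (-8)| + |20 - 14| + |11 - 0| + |-7 - 0| = 13 + 6 + 11 + 7 = 37
L2 = √(13² + 6² + 11² + 7²) = √375 ≈ 19.3649
L1 ≥ L2 always (equality iff movement is along one axis); L1 > L2 here.
Ratio L1/L2 = 37/√375 ≈ 1.9107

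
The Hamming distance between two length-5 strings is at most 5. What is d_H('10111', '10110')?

Differing positions: 5. Hamming distance = 1. The maximum possible Hamming distance for length-5 strings is 5, so d_H/5 = 1/5 = 0.2.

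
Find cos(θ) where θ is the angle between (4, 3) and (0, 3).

With u = (4, 3), v = (0, 3):
u·v = 4·0 + 3·3 = 0 + 9 = 9.
|u| = √(4² + 3²) = √25, |v| = √(0² + 3²) = √9, so |u||v| = √(25·9) = √225 = 15.
cos θ = (u·v)/(|u||v|) = 9/15 = 0.6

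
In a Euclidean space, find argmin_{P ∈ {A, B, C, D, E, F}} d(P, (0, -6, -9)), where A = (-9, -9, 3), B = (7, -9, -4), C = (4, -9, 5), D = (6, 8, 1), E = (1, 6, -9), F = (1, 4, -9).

Distances: d(A) ≈ 15.2971, d(B) ≈ 9.1104, d(C) ≈ 14.8661, d(D) ≈ 18.2209, d(E) ≈ 12.0416, d(F) ≈ 10.0499. Nearest: B = (7, -9, -4) with distance 9.1104.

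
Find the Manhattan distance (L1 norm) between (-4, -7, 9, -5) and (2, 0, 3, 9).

Σ|x_i - y_i| = |-4 - 2| + |-7 - 0| + |9 - 3| + |-5 - 9| = 6 + 7 + 6 + 14 = 33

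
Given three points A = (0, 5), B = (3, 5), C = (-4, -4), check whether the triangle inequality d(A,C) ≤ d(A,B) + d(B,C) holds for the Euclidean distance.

d(A,B) = √(3² + 0²) = √9 = 3, d(B,C) = √(7² + 9²) = √130 ≈ 11.4018, d(A,C) = √(4² + 9²) = √97 ≈ 9.8489.
d(A,C) ≈ 9.8489 ≤ 3 + 11.4018 = 14.4018. Triangle inequality is satisfied.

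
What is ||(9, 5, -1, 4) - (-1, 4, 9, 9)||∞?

max(|x_i - y_i|) = max(|9 - (-1)|, |5 - 4|, |-1 - 9|, |4 - 9|) = max(10, 1, 10, 5) = 10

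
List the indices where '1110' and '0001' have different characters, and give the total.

Differing positions: 1, 2, 3, 4. Hamming distance = 4.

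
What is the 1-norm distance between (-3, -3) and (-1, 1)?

Σ|x_i - y_i| = |-3 - (-1)| + |-3 - 1| = 2 + 4 = 6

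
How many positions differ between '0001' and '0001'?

Differing positions: none. Hamming distance = 0.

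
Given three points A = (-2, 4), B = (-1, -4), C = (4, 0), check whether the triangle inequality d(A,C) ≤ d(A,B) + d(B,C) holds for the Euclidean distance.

d(A,B) = √(1² + 8²) = √65 ≈ 8.0623, d(B,C) = √(5² + 4²) = √41 ≈ 6.4031, d(A,C) = √(6² + 4²) = √52 ≈ 7.2111.
d(A,C) ≈ 7.2111 ≤ 8.0623 + 6.4031 = 14.4654. Triangle inequality is satisfied.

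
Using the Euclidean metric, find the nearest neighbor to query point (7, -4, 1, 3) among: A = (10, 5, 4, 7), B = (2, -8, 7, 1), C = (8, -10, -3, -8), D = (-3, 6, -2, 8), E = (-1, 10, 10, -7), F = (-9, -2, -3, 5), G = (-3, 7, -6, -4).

Distances: d(A) ≈ 10.7238, d(B) = 9, d(C) ≈ 13.1909, d(D) ≈ 15.2971, d(E) = 21, d(F) ≈ 16.7332, d(G) ≈ 17.8606. Nearest: B = (2, -8, 7, 1) with distance 9.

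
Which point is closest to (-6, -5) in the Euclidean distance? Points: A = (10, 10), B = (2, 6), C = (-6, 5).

Distances: d(A) ≈ 21.9317, d(B) ≈ 13.6015, d(C) = 10. Nearest: C = (-6, 5) with distance 10.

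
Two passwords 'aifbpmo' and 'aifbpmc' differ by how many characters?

Differing positions: 7. Hamming distance = 1.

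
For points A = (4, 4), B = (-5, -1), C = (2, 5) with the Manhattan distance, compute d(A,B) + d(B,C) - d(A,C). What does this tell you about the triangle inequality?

d(A,B) = 9 + 5 = 14, d(B,C) = 7 + 6 = 13, d(A,C) = 2 + 1 = 3.
d(A,B) + d(B,C) - d(A,C) = 14 + 13 - 3 = 27 - 3 = 24. This is ≥ 0, so the triangle inequality holds for these points.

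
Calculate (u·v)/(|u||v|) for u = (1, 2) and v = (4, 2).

With u = (1, 2), v = (4, 2):
u·v = 1·4 + 2·2 = 4 + 4 = 8.
|u| = √(1² + 2²) = √5, |v| = √(4² + 2²) = √20, so |u||v| = √(5·20) = √100 = 10.
cos θ = (u·v)/(|u||v|) = 8/10 = 0.8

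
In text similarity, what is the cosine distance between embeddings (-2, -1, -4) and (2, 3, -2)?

With u = (-2, -1, -4), v = (2, 3, -2):
u·v = (-2)·2 + (-1)·3 + (-4)·(-2) = (-4) + (-3) + 8 = 1.
|u| = √((-2)² + (-1)² + (-4)²) = √21, |v| = √(2² + 3² + (-2)²) = √17, so |u||v| = √(21·17) = √357.
cos θ = (u·v)/(|u||v|) = 1/√357 ≈ 0.0529
Cosine distance = 1 - cos θ ≈ 1 - 0.0529 = 0.9471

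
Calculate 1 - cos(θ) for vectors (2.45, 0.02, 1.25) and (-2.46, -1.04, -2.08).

With u = (2.45, 0.02, 1.25), v = (-2.46, -1.04, -2.08):
u·v = 2.45·(-2.46) + 0.02·(-1.04) + 1.25·(-2.08) = (-6.027) + (-0.0208) + (-2.6) = -8.6478.
|u| = √(2.45² + 0.02² + 1.25²) = √(6.0025 + 0.0004 + 1.5625) = √7.5654, |v| = √((-2.46)² + (-1.04)² + (-2.08)²) = √(6.0516 + 1.0816 + 4.3264) = √11.4596.
cos θ = (u·v)/(|u||v|) = -8.6478/(√7.5654·√11.4596) ≈ -0.9288
Cosine distance = 1 - cos θ ≈ 1 - (-0.9288) = 1.9288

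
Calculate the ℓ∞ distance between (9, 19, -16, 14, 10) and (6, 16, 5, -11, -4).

max(|x_i - y_i|) = max(|9 - 6|, |19 - 16|, |-16 - 5|, |14 - (-11)|, |10 - (-4)|) = max(3, 3, 21, 25, 14) = 25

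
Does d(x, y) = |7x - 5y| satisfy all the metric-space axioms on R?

No. d fails symmetry: d(8, 4) = |7·8 - 5·4| = |36| = 36, but d(4, 8) = |7·4 - 5·8| = |-12| = 12. Since 36 ≠ 12, d(x,y) ≠ d(y,x) in general.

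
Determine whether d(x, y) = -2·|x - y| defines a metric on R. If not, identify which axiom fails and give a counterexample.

No. With c = -2 < 0, d fails non-negativity: d(7, 16) = -2·|7 - 16| = -2·9 = -18 < 0.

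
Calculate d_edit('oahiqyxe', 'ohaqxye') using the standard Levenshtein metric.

Let D[i][j] be the edit distance between the first i characters of 'oahiqyxe' and the first j characters of 'ohaqxye', with D[i][0] = i, D[0][j] = j, and D[i][j] = D[i-1][j-1] if the characters match, else 1 + min(D[i-1][j], D[i][j-1], D[i-1][j-1]). Filling the table (rows: prefixes of 'oahiqyxe', columns: prefixes of 'ohaqxye'):
     ε  o  h  a  q  x  y  e
  ε  0  1  2  3  4  5  6  7
  o  1  0  1  2  3  4  5  6
  a  2  1  1  1  2  3  4  5
  h  3  2  1  2  2  3  4  5
  i  4  3  2  2  3  3  4  5
  q  5  4  3  3  2  3  4  5
  y  6  5  4  4  3  3  3  4
  x  7  6  5  5  4  3  4  4
  e  8  7  6  6  5  4  4  4
The bottom-right entry gives D[8][7] = 4, so no sequence of fewer than 4 edits works. Backtracking through the table gives one optimal edit sequence (4 edits):
  oahiqyxe → ohiqyxe (del a @2)
  ohiqyxe → ohaqyxe (sub i→a @3)
  ohaqyxe → ohaqxxe (sub y→x @5)
  ohaqxxe → ohaqxye (sub x→y @6)
Edit distance = 4.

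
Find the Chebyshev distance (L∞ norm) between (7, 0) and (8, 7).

max(|x_i - y_i|) = max(|7 - 8|, |0 - 7|) = max(1, 7) = 7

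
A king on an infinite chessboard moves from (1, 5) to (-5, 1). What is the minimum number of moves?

max(|x_i - y_i|) = max(|1 - (-5)|, |5 - 1|) = max(6, 4) = 6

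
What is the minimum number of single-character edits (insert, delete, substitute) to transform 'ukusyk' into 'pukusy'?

Let D[i][j] be the edit distance between the first i characters of 'ukusyk' and the first j characters of 'pukusy', with D[i][0] = i, D[0][j] = j, and D[i][j] = D[i-1][j-1] if the characters match, else 1 + min(D[i-1][j], D[i][j-1], D[i-1][j-1]). Filling the table (rows: prefixes of 'ukusyk', columns: prefixes of 'pukusy'):
     ε  p  u  k  u  s  y
  ε  0  1  2  3  4  5  6
  u  1  1  1  2  3  4  5
  k  2  2  2  1  2  3  4
  u  3  3  2  2  1  2  3
  s  4  4  3  3  2  1  2
  y  5  5  4  4  3  2  1
  k  6  6  5  4  4  3  2
The bottom-right entry gives D[6][6] = 2, so no sequence of fewer than 2 edits works. Backtracking through the table gives one optimal edit sequence (2 edits):
  ukusyk → pukusyk (ins p @1)
  pukusyk → pukusy (del k @7)
Edit distance = 2.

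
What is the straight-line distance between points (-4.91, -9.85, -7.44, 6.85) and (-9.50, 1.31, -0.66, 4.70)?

√(Σ(x_i - y_i)²) = √((-4.91 - (-9.5))² + (-9.85 - 1.31)² + (-7.44 - (-0.66))² + (6.85 - 4.7)²)
= √(4.59² + (-11.16)² + (-6.78)² + 2.15²) = √(21.0681 + 124.5456 + 45.9684 + 4.6225) = √196.2046 ≈ 14.0073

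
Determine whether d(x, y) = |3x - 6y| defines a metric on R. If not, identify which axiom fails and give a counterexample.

No. d fails symmetry: d(3, 4) = |3·3 - 6·4| = |-15| = 15, but d(4, 3) = |3·4 - 6·3| = |-6| = 6. Since 15 ≠ 6, d(x,y) ≠ d(y,x) in general.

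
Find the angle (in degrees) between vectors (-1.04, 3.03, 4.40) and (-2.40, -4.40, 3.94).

With u = (-1.04, 3.03, 4.40), v = (-2.40, -4.40, 3.94):
u·v = (-1.04)·(-2.4) + 3.03·(-4.4) + 4.4·3.94 = 2.496 + (-13.332) + 17.336 = 6.5.
|u| = √((-1.04)² + 3.03² + 4.4²) = √(1.0816 + 9.1809 + 19.36) = √29.6225, |v| = √((-2.4)² + (-4.4)² + 3.94²) = √(5.76 + 19.36 + 15.5236) = √40.6436.
cos θ = (u·v)/(|u||v|) = 6.5/(√29.6225·√40.6436) ≈ 0.18733
θ = arccos(0.18733) ≈ 79.2°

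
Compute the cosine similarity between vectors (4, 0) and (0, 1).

With u = (4, 0), v = (0, 1):
u·v = 4·0 + 0·1 = 0 + 0 = 0.
|u| = √(4² + 0²) = √16, |v| = √(0² + 1²) = √1, so |u||v| = √(16·1) = √16 = 4.
cos θ = (u·v)/(|u||v|) = 0/4 = 0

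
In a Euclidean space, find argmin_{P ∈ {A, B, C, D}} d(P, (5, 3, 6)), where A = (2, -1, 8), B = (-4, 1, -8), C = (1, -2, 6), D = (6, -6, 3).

Distances: d(A) ≈ 5.3852, d(B) ≈ 16.7631, d(C) ≈ 6.4031, d(D) ≈ 9.5394. Nearest: A = (2, -1, 8) with distance 5.3852.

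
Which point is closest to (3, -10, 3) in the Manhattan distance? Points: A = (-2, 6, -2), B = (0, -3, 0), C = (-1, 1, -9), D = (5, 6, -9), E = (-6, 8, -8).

Distances: d(A) = 26, d(B) = 13, d(C) = 27, d(D) = 30, d(E) = 38. Nearest: B = (0, -3, 0) with distance 13.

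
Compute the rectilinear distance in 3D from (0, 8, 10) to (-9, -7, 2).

Σ|x_i - y_i| = |0 - (-9)| + |8 - (-7)| + |10 - 2| = 9 + 15 + 8 = 32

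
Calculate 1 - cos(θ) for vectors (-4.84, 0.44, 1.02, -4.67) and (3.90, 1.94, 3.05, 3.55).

With u = (-4.84, 0.44, 1.02, -4.67), v = (3.90, 1.94, 3.05, 3.55):
u·v = (-4.84)·3.9 + 0.44·1.94 + 1.02·3.05 + (-4.67)·3.55 = (-18.876) + 0.8536 + 3.111 + (-16.5785) = -31.4899.
|u| = √((-4.84)² + 0.44² + 1.02² + (-4.67)²) = √(23.4256 + 0.1936 + 1.0404 + 21.8089) = √46.4685, |v| = √(3.9² + 1.94² + 3.05² + 3.55²) = √(15.21 + 3.7636 + 9.3025 + 12.6025) = √40.8786.
cos θ = (u·v)/(|u||v|) = -31.4899/(√46.4685·√40.8786) ≈ -0.7225
Cosine distance = 1 - cos θ ≈ 1 - (-0.7225) = 1.7225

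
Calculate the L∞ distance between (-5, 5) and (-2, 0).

max(|x_i - y_i|) = max(|-5 - (-2)|, |5 - 0|) = max(3, 5) = 5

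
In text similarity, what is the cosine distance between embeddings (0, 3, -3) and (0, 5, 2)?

With u = (0, 3, -3), v = (0, 5, 2):
u·v = 0·0 + 3·5 + (-3)·2 = 0 + 15 + (-6) = 9.
|u| = √(0² + 3² + (-3)²) = √18, |v| = √(0² + 5² + 2²) = √29, so |u||v| = √(18·29) = √522.
cos θ = (u·v)/(|u||v|) = 9/√522 ≈ 0.3939
Cosine distance = 1 - cos θ ≈ 1 - 0.3939 = 0.6061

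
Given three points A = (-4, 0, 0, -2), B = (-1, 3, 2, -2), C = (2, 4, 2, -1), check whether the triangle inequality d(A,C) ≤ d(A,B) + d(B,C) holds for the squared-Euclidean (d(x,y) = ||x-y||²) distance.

d(A,B) = 3² + 3² + 2² + 0² = 22, d(B,C) = 3² + 1² + 0² + 1² = 11, d(A,C) = 6² + 4² + 2² + 1² = 57.
d(A,C) = 57 > 22 + 11 = 33. Triangle inequality is VIOLATED. (Squared-Euclidean is not a metric — this is a counterexample.)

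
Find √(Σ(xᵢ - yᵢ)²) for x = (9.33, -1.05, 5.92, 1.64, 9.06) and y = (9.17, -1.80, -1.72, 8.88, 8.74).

√(Σ(x_i - y_i)²) = √((9.33 - 9.17)² + (-1.05 - (-1.8))² + (5.92 - (-1.72))² + (1.64 - 8.88)² + (9.06 - 8.74)²)
= √(0.16² + 0.75² + 7.64² + (-7.24)² + 0.32²) = √(0.0256 + 0.5625 + 58.3696 + 52.4176 + 0.1024) = √111.4777 ≈ 10.5583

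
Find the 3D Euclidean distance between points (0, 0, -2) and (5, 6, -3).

√(Σ(x_i - y_i)²) = √((0 - 5)² + (0 - 6)² + (-2 - (-3))²)
= √((-5)² + (-6)² + 1²) = √(25 + 36 + 1) = √62 ≈ 7.874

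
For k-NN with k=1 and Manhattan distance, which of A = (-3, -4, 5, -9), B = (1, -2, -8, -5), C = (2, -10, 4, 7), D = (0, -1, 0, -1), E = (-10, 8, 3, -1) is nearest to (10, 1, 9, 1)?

Distances: d(A) = 32, d(B) = 35, d(C) = 30, d(D) = 23, d(E) = 35. Nearest: D = (0, -1, 0, -1) with distance 23.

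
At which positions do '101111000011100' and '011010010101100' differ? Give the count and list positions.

Differing positions: 1, 2, 4, 6, 8, 10, 11. Hamming distance = 7.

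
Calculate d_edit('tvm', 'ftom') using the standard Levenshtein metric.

Let D[i][j] be the edit distance between the first i characters of 'tvm' and the first j characters of 'ftom', with D[i][0] = i, D[0][j] = j, and D[i][j] = D[i-1][j-1] if the characters match, else 1 + min(D[i-1][j], D[i][j-1], D[i-1][j-1]). Filling the table (rows: prefixes of 'tvm', columns: prefixes of 'ftom'):
     ε  f  t  o  m
  ε  0  1  2  3  4
  t  1  1  1  2  3
  v  2  2  2  2  3
  m  3  3  3  3  2
The bottom-right entry gives D[3][4] = 2, so no sequence of fewer than 2 edits works. Backtracking through the table gives one optimal edit sequence (2 edits):
  tvm → ftvm (ins f @1)
  ftvm → ftom (sub v→o @3)
Edit distance = 2.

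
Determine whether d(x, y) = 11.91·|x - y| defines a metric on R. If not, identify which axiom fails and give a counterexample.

Yes. Since |x - y| is a metric on R and 11.91 > 0, the positive scalar multiple 11.91·|x - y| is also a metric: scaling by a positive constant preserves non-negativity, identity (d=0 ⟺ |x-y|=0 ⟺ x=y), symmetry, and the triangle inequality.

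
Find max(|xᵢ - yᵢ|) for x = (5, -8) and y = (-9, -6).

max(|x_i - y_i|) = max(|5 - (-9)|, |-8 - (-6)|) = max(14, 2) = 14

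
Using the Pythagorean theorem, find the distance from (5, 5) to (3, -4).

√(Σ(x_i - y_i)²) = √((5 - 3)² + (5 - (-4))²)
= √(2² + 9²) = √(4 + 81) = √85 ≈ 9.2195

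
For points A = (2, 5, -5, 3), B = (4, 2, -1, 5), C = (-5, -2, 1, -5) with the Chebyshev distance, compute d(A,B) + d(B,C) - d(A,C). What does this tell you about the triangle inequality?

d(A,B) = max(2, 3, 4, 2) = 4, d(B,C) = max(9, 4, 2, 10) = 10, d(A,C) = max(7, 7, 6, 8) = 8.
d(A,B) + d(B,C) - d(A,C) = 4 + 10 - 8 = 14 - 8 = 6. This is ≥ 0, so the triangle inequality holds for these points.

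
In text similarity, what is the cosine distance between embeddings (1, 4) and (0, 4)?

With u = (1, 4), v = (0, 4):
u·v = 1·0 + 4·4 = 0 + 16 = 16.
|u| = √(1² + 4²) = √17, |v| = √(0² + 4²) = √16, so |u||v| = √(17·16) = √272.
cos θ = (u·v)/(|u||v|) = 16/√272 ≈ 0.9701
Cosine distance = 1 - cos θ ≈ 1 - 0.9701 = 0.0299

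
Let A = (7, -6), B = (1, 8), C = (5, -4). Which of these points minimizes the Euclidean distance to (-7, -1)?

Distances: d(A) ≈ 14.8661, d(B) ≈ 12.0416, d(C) ≈ 12.3693. Nearest: B = (1, 8) with distance 12.0416.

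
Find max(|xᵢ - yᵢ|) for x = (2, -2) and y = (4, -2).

max(|x_i - y_i|) = max(|2 - 4|, |-2 - (-2)|) = max(2, 0) = 2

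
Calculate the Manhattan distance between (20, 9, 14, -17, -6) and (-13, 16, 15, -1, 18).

Σ|x_i - y_i| = |20 - (-13)| + |9 - 16| + |14 - 15| + |-17 - (-1)| + |-6 - 18| = 33 + 7 + 1 + 16 + 24 = 81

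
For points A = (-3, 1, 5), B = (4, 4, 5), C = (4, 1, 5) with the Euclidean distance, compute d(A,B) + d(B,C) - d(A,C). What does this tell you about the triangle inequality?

d(A,B) = √(7² + 3² + 0²) = √58 ≈ 7.6158, d(B,C) = √(0² + 3² + 0²) = √9 = 3, d(A,C) = √(7² + 0² + 0²) = √49 = 7.
d(A,B) + d(B,C) - d(A,C) = 7.6158 + 3 - 7 = 10.6158 - 7 = 3.6158 (to 4 decimal places). This is ≥ 0, so the triangle inequality holds for these points.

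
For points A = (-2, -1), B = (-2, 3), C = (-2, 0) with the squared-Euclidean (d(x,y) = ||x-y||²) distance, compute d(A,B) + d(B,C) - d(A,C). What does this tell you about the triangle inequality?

d(A,B) = 0² + 4² = 16, d(B,C) = 0² + 3² = 9, d(A,C) = 0² + 1² = 1.
d(A,B) + d(B,C) - d(A,C) = 16 + 9 - 1 = 25 - 1 = 24. This is ≥ 0, so the triangle inequality holds for these points.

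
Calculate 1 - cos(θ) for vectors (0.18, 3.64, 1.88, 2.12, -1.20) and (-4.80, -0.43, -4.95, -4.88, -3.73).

With u = (0.18, 3.64, 1.88, 2.12, -1.20), v = (-4.80, -0.43, -4.95, -4.88, -3.73):
u·v = 0.18·(-4.8) + 3.64·(-0.43) + 1.88·(-4.95) + 2.12·(-4.88) + (-1.2)·(-3.73) = (-0.864) + (-1.5652) + (-9.306) + (-10.3456) + 4.476 = -17.6048.
|u| = √(0.18² + 3.64² + 1.88² + 2.12² + (-1.2)²) = √(0.0324 + 13.2496 + 3.5344 + 4.4944 + 1.44) = √22.7508, |v| = √((-4.8)² + (-0.43)² + (-4.95)² + (-4.88)² + (-3.73)²) = √(23.04 + 0.1849 + 24.5025 + 23.8144 + 13.9129) = √85.4547.
cos θ = (u·v)/(|u||v|) = -17.6048/(√22.7508·√85.4547) ≈ -0.3993
Cosine distance = 1 - cos θ ≈ 1 - (-0.3993) = 1.3993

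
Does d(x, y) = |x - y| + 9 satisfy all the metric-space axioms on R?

No. d fails identity of indiscernibles (specifically d(x,x) = 0): d(-1, -1) = |-1 - (-1)| + 9 = 0 + 9 = 9 ≠ 0.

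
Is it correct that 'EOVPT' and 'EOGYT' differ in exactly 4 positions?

Differing positions: 3, 4. Hamming distance = 2, so the claim that d_H = 4 is false.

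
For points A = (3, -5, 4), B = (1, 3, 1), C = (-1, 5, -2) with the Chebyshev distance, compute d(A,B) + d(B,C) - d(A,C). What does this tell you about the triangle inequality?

d(A,B) = max(2, 8, 3) = 8, d(B,C) = max(2, 2, 3) = 3, d(A,C) = max(4, 10, 6) = 10.
d(A,B) + d(B,C) - d(A,C) = 8 + 3 - 10 = 11 - 10 = 1. This is ≥ 0, so the triangle inequality holds for these points.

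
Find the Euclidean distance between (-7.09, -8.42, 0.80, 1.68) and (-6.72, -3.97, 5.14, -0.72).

√(Σ(x_i - y_i)²) = √((-7.09 - (-6.72))² + (-8.42 - (-3.97))² + (0.8 - 5.14)² + (1.68 - (-0.72))²)
= √((-0.37)² + (-4.45)² + (-4.34)² + 2.4²) = √(0.1369 + 19.8025 + 18.8356 + 5.76) = √44.535 ≈ 6.6735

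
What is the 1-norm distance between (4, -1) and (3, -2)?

Σ|x_i - y_i| = |4 - 3| + |-1 - (-2)| = 1 + 1 = 2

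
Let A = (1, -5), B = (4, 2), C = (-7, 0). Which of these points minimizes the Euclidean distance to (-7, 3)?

Distances: d(A) ≈ 11.3137, d(B) ≈ 11.0454, d(C) = 3. Nearest: C = (-7, 0) with distance 3.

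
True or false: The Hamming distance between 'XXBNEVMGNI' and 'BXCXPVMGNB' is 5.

Differing positions: 1, 3, 4, 5, 10. Hamming distance = 5, so the claim is true.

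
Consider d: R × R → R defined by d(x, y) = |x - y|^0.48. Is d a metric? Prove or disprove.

Yes. With 0 < p = 0.48 ≤ 1, d(x,y) = |x-y|^0.48 is a metric on R. Non-negativity and symmetry are immediate; |x-y|^0.48 = 0 ⟺ |x-y| = 0 ⟺ x = y. For the triangle inequality, the function t ↦ t^0.48 is subadditive on [0,∞) when p ≤ 1, so |x-z|^0.48 ≤ (|x-y| + |y-z|)^0.48 ≤ |x-y|^0.48 + |y-z|^0.48.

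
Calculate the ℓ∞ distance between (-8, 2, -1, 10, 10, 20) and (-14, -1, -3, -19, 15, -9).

max(|x_i - y_i|) = max(|-8 - (-14)|, |2 - (-1)|, |-1 - (-3)|, |10 - (-19)|, |10 - 15|, |20 - (-9)|) = max(6, 3, 2, 29, 5, 29) = 29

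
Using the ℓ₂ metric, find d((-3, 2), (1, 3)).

√(Σ(x_i - y_i)²) = √((-3 - 1)² + (2 - 3)²)
= √((-4)² + (-1)²) = √(16 + 1) = √17 ≈ 4.1231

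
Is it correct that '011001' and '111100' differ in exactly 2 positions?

Differing positions: 1, 4, 6. Hamming distance = 3, so the claim that d_H = 2 is false.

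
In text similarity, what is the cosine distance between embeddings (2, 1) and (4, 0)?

With u = (2, 1), v = (4, 0):
u·v = 2·4 + 1·0 = 8 + 0 = 8.
|u| = √(2² + 1²) = √5, |v| = √(4² + 0²) = √16, so |u||v| = √(5·16) = √80.
cos θ = (u·v)/(|u||v|) = 8/√80 ≈ 0.8944
Cosine distance = 1 - cos θ ≈ 1 - 0.8944 = 0.1056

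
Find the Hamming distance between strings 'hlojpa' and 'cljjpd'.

Differing positions: 1, 3, 6. Hamming distance = 3.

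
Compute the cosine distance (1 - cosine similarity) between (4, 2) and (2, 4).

With u = (4, 2), v = (2, 4):
u·v = 4·2 + 2·4 = 8 + 8 = 16.
|u| = √(4² + 2²) = √20, |v| = √(2² + 4²) = √20, so |u||v| = √(20·20) = √400 = 20.
cos θ = (u·v)/(|u||v|) = 16/20 = 0.8
Cosine distance = 1 - cos θ = 1 - 0.8 = 0.2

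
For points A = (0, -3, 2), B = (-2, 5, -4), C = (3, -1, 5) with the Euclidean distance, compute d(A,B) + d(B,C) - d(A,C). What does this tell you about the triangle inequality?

d(A,B) = √(2² + 8² + 6²) = √104 ≈ 10.198, d(B,C) = √(5² + 6² + 9²) = √142 ≈ 11.9164, d(A,C) = √(3² + 2² + 3²) = √22 ≈ 4.6904.
d(A,B) + d(B,C) - d(A,C) = 10.198 + 11.9164 - 4.6904 = 22.1144 - 4.6904 = 17.424 (to 4 decimal places). This is ≥ 0, so the triangle inequality holds for these points.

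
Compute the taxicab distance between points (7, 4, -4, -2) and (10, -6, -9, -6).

Σ|x_i - y_i| = |7 - 10| + |4 - (-6)| + |-4 - (-9)| + |-2 - (-6)| = 3 + 10 + 5 + 4 = 22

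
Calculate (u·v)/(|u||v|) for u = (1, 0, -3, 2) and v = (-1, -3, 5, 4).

With u = (1, 0, -3, 2), v = (-1, -3, 5, 4):
u·v = 1·(-1) + 0·(-3) + (-3)·5 + 2·4 = (-1) + 0 + (-15) + 8 = -8.
|u| = √(1² + 0² + (-3)² + 2²) = √14, |v| = √((-1)² + (-3)² + 5² + 4²) = √51, so |u||v| = √(14·51) = √714.
cos θ = (u·v)/(|u||v|) = -8/√714 ≈ -0.2994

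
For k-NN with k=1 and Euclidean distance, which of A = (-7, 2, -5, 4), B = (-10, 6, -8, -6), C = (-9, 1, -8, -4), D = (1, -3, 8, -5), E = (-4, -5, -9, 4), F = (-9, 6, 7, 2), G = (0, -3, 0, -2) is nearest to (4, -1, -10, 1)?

Distances: d(A) ≈ 12.8062, d(B) ≈ 17.2627, d(C) ≈ 14.2127, d(D) ≈ 19.3132, d(E) ≈ 9.4868, d(F) ≈ 22.5389, d(G) ≈ 11.3578. Nearest: E = (-4, -5, -9, 4) with distance 9.4868.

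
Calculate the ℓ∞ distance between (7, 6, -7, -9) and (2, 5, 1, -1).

max(|x_i - y_i|) = max(|7 - 2|, |6 - 5|, |-7 - 1|, |-9 - (-1)|) = max(5, 1, 8, 8) = 8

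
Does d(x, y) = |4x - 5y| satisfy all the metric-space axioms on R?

No. d fails symmetry: d(8, 5) = |4·8 - 5·5| = |7| = 7, but d(5, 8) = |4·5 - 5·8| = |-20| = 20. Since 7 ≠ 20, d(x,y) ≠ d(y,x) in general.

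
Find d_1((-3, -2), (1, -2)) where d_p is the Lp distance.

Σ|x_i - y_i| = |-3 - 1| + |-2 - (-2)| = 4 + 0 = 4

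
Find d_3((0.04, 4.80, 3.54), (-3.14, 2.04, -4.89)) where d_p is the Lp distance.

(Σ|x_i - y_i|^3)^(1/3) = (|0.04 - (-3.14)|^3 + |4.8 - 2.04|^3 + |3.54 - (-4.89)|^3)^(1/3)
= (3.18^3 + 2.76^3 + 8.43^3)^(1/3) ≈ (32.1574 + 21.0246 + 599.0771)^(1/3) = (652.2591)^(1/3) ≈ 8.6724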